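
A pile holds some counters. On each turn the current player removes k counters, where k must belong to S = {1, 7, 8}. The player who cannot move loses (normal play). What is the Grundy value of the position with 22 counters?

1

n :  0  1  2  3  4  5  6  7  8  9 10 11 12 13 14 15 16 17 18 19 20 21 22
G :  0  1  0  1  0  1  0  1  2  3  2  3  2  3  2  0  1  0  1  0  1  0  1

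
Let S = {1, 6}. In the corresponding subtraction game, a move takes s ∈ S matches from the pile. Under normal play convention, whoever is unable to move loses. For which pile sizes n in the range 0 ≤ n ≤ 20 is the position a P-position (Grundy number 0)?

n :  0  1  2  3  4  5  6  7  8  9 10 11 12 13 14 15 16 17 18 19 20
G :  0  1  0  1  0  1  2  0  1  0  1  0  1  2  0  1  0  1  0  1  2
P-positions are exactly the n with G(n) = 0.

0, 2, 4, 7, 9, 11, 14, 16, 18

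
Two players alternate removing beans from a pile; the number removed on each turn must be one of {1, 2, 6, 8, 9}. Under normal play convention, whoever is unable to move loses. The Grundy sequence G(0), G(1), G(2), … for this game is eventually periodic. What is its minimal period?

G(0) = 0
G(1) = mex{0} = 1
G(2) = mex{1,0} = 2
G(3) = mex{2,1} = 0
G(4) = mex{0,2} = 1
G(5) = mex{1,0} = 2
G(6) = mex{2,1,0} = 3
G(7) = mex{3,2,1} = 0
G(8) = mex{0,3,2,0} = 1
G(9) = mex{1,0,0,1,0} = 2
G(10) = mex{2,1,1,2,1} = 0
G(11) = mex{0,2,2,0,2} = 1
G(12) = mex{1,0,3,1,0} = 2
G(13) = mex{2,1,0,2,1} = 3
G(14) = mex{3,2,1,3,2} = 0
G(15) = mex{0,3,2,0,3} = 1
G(16) = mex{1,0,0,1,0} = 2
G(17) = mex{2,1,1,2,1} = 0
G(n+7) = G(n) holds for n = 0,…,8 (a full window of length max(S) = 9), so the sequence is purely periodic with period 7.

7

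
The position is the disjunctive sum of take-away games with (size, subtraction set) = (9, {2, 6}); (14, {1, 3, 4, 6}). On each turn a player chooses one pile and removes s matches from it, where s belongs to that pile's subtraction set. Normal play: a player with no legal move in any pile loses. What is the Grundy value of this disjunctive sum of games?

0

Pile A, S = {2, 6}:
n : 0 1 2 3 4 5 6 7 8 9
G : 0 0 1 1 0 0 1 1 0 0
G_A(9) = 0.
Pile B, S = {1, 3, 4, 6}:
n :  0  1  2  3  4  5  6  7  8  9 10 11 12 13 14
G :  0  1  0  1  2  3  2  0  1  0  1  2  3  2  0
G_B(14) = 0.
Combined Grundy value = 0 ⊕ 0 = 0.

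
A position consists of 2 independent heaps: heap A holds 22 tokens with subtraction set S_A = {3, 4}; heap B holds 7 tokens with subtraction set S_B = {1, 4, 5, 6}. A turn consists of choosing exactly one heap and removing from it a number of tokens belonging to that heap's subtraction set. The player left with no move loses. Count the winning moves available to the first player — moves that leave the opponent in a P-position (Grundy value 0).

1

Heap A, S = {3, 4}:
n :  0  1  2  3  4  5  6  7  8  9 10 11 12 13 14 15 16 17 18 19 20 21 22
G :  0  0  0  1  1  1  2  0  0  0  1  1  1  2  0  0  0  1  1  1  2  0  0
G_A(22) = 0.
Heap B, S = {1, 4, 5, 6}:
n : 0 1 2 3 4 5 6 7
G : 0 1 0 1 2 3 2 3
G_B(7) = 3.
Combined Grundy value = 0 ⊕ 3 = 3.
A winning move leaves total XOR = 0, i.e. changes one component's Grundy value g to g ⊕ X where X is the current total.
Heap A: need g' = 0⊕3 = 3. Options: 22−3→G=1, 22−4→G=1. Hits: 0.
Heap B: need g' = 3⊕3 = 0. Options: 7−1→G=2, 7−4→G=1, 7−5→G=0, 7−6→G=1. Hits: 1.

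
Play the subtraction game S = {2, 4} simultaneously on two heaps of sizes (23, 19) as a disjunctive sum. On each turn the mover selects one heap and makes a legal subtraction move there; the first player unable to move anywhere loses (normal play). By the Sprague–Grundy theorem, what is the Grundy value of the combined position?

All heaps use S = {2, 4}:
n :  0  1  2  3  4  5  6  7  8  9 10 11 12 13 14 15 16 17 18 19 20 21 22 23
G :  0  0  1  1  2  2  0  0  1  1  2  2  0  0  1  1  2  2  0  0  1  1  2  2
Heap A: G(23) = 2.
Heap B: G(19) = 0.
Combined Grundy value = 2 ⊕ 0 = 2.

2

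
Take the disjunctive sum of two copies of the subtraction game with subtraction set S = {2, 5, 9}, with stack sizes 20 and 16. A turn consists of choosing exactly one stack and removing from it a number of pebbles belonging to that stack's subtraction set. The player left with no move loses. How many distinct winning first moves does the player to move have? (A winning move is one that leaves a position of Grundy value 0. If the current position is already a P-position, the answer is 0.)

0

All stacks use S = {2, 5, 9}:
n :  0  1  2  3  4  5  6  7  8  9 10 11 12 13 14 15 16 17 18 19 20
G :  0  0  1  1  0  2  1  0  0  1  1  0  2  1  0  0  1  1  0  2  1
Stack A: G(20) = 1.
Stack B: G(16) = 1.
Combined Grundy value = 1 ⊕ 1 = 0.
A winning move leaves total XOR = 0, i.e. changes one component's Grundy value g to g ⊕ X where X is the current total.
Stack A: target g' = 1⊕0 = 1, but every legal move changes the Grundy value (mex property), so 0 moves.
Stack B: target g' = 1⊕0 = 1, but every legal move changes the Grundy value (mex property), so 0 moves.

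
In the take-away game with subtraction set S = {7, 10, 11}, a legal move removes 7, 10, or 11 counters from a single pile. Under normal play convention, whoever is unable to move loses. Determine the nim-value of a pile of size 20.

0

G(0) = 0
G(1) = mex{} = 0
G(2) = mex{} = 0
G(3) = mex{} = 0
G(4) = mex{} = 0
G(5) = mex{} = 0
G(6) = mex{} = 0
G(7) = mex{0} = 1
G(8) = mex{0} = 1
G(9) = mex{0} = 1
G(10) = mex{0,0} = 1
G(11) = mex{0,0,0} = 1
G(12) = mex{0,0,0} = 1
G(13) = mex{0,0,0} = 1
G(14) = mex{1,0,0} = 2
G(15) = mex{1,0,0} = 2
G(16) = mex{1,0,0} = 2
G(17) = mex{1,1,0} = 2
G(18) = mex{1,1,1} = 0
G(19) = mex{1,1,1} = 0
G(20) = mex{1,1,1} = 0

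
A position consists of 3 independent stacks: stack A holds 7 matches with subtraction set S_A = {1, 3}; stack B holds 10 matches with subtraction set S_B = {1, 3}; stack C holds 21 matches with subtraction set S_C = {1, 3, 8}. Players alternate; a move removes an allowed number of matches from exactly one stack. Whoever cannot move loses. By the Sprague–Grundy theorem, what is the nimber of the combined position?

Stack A, S = {1, 3}:
G(0) = 0
G(1) = mex{0} = 1
G(2) = mex{1} = 0
G(3) = mex{0,0} = 1
G(4) = mex{1,1} = 0
G(5) = mex{0,0} = 1
G(6) = mex{1,1} = 0
G(7) = mex{0,0} = 1
G_A(7) = 1.
Stack B, S = {1, 3}:
G(0) = 0
G(1) = mex{0} = 1
G(2) = mex{1} = 0
G(3) = mex{0,0} = 1
G(4) = mex{1,1} = 0
G(5) = mex{0,0} = 1
G(6) = mex{1,1} = 0
G(7) = mex{0,0} = 1
G(8) = mex{1,1} = 0
G(9) = mex{0,0} = 1
G(10) = mex{1,1} = 0
G_B(10) = 0.
Stack C, S = {1, 3, 8}:
G(0) = 0
G(1) = mex{0} = 1
G(2) = mex{1} = 0
G(3) = mex{0,0} = 1
G(4) = mex{1,1} = 0
G(5) = mex{0,0} = 1
G(6) = mex{1,1} = 0
G(7) = mex{0,0} = 1
G(8) = mex{1,1,0} = 2
G(9) = mex{2,0,1} = 3
G(10) = mex{3,1,0} = 2
G(11) = mex{2,2,1} = 0
G(12) = mex{0,3,0} = 1
G(13) = mex{1,2,1} = 0
G(14) = mex{0,0,0} = 1
G(15) = mex{1,1,1} = 0
G(16) = mex{0,0,2} = 1
G(17) = mex{1,1,3} = 0
G(18) = mex{0,0,2} = 1
G(19) = mex{1,1,0} = 2
G(20) = mex{2,0,1} = 3
G(21) = mex{3,1,0} = 2
G_C(21) = 2.
Combined Grundy value = 1 ⊕ 0 ⊕ 2 = 3.

3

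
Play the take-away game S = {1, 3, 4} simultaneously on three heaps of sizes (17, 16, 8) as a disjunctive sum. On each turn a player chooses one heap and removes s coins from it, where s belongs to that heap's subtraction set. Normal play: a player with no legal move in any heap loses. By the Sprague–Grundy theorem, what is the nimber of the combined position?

0

All heaps use S = {1, 3, 4}:
G(0) = 0
G(1) = mex{0} = 1
G(2) = mex{1} = 0
G(3) = mex{0,0} = 1
G(4) = mex{1,1,0} = 2
G(5) = mex{2,0,1} = 3
G(6) = mex{3,1,0} = 2
G(7) = mex{2,2,1} = 0
G(8) = mex{0,3,2} = 1
G(9) = mex{1,2,3} = 0
G(10) = mex{0,0,2} = 1
G(11) = mex{1,1,0} = 2
G(12) = mex{2,0,1} = 3
G(13) = mex{3,1,0} = 2
G(14) = mex{2,2,1} = 0
G(15) = mex{0,3,2} = 1
G(16) = mex{1,2,3} = 0
G(17) = mex{0,0,2} = 1
Heap A: G(17) = 1.
Heap B: G(16) = 0.
Heap C: G(8) = 1.
Combined Grundy value = 1 ⊕ 0 ⊕ 1 = 0.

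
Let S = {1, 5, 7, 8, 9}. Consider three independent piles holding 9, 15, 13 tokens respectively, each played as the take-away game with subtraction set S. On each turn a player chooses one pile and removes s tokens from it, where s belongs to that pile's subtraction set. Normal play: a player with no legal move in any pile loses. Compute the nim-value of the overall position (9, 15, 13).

All piles use S = {1, 5, 7, 8, 9}:
G(0) = 0
G(1) = mex{0} = 1
G(2) = mex{1} = 0
G(3) = mex{0} = 1
G(4) = mex{1} = 0
G(5) = mex{0,0} = 1
G(6) = mex{1,1} = 0
G(7) = mex{0,0,0} = 1
G(8) = mex{1,1,1,0} = 2
G(9) = mex{2,0,0,1,0} = 3
G(10) = mex{3,1,1,0,1} = 2
G(11) = mex{2,0,0,1,0} = 3
G(12) = mex{3,1,1,0,1} = 2
G(13) = mex{2,2,0,1,0} = 3
G(14) = mex{3,3,1,0,1} = 2
G(15) = mex{2,2,2,1,0} = 3
Pile A: G(9) = 3.
Pile B: G(15) = 3.
Pile C: G(13) = 3.
Combined Grundy value = 3 ⊕ 3 ⊕ 3 = 3.

3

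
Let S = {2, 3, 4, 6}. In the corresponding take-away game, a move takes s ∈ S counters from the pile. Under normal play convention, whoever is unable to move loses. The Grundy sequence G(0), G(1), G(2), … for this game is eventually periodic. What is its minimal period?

8

G(0) = 0
G(1) = mex{} = 0
G(2) = mex{0} = 1
G(3) = mex{0,0} = 1
G(4) = mex{1,0,0} = 2
G(5) = mex{1,1,0} = 2
G(6) = mex{2,1,1,0} = 3
G(7) = mex{2,2,1,0} = 3
G(8) = mex{3,2,2,1} = 0
G(9) = mex{3,3,2,1} = 0
G(10) = mex{0,3,3,2} = 1
G(11) = mex{0,0,3,2} = 1
G(12) = mex{1,0,0,3} = 2
G(13) = mex{1,1,0,3} = 2
G(14) = mex{2,1,1,0} = 3
G(15) = mex{2,2,1,0} = 3
G(16) = mex{3,2,2,1} = 0
G(17) = mex{3,3,2,1} = 0
G(n+8) = G(n) holds for n = 0,…,5 (a full window of length max(S) = 6), so the sequence is purely periodic with period 8.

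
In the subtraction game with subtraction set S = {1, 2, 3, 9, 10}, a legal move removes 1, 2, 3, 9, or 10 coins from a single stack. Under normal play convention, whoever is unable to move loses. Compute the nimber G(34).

n :  0  1  2  3  4  5  6  7  8  9 10 11 12 13 14 15 16 17 18 19 20 21 22 23 24 25 26 27 28 29 30 31 32 33 34
G :  0  1  2  3  0  1  2  3  0  1  2  3  0  1  2  3  0  1  2  3  0  1  2  3  0  1  2  3  0  1  2  3  0  1  2

2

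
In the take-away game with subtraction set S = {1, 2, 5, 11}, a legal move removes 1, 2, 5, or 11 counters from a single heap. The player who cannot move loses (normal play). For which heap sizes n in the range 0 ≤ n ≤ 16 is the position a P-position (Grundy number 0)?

0, 3, 6, 9, 12, 15

G(0) = 0
G(1) = mex{0} = 1
G(2) = mex{1,0} = 2
G(3) = mex{2,1} = 0
G(4) = mex{0,2} = 1
G(5) = mex{1,0,0} = 2
G(6) = mex{2,1,1} = 0
G(7) = mex{0,2,2} = 1
G(8) = mex{1,0,0} = 2
G(9) = mex{2,1,1} = 0
G(10) = mex{0,2,2} = 1
G(11) = mex{1,0,0,0} = 2
G(12) = mex{2,1,1,1} = 0
G(13) = mex{0,2,2,2} = 1
G(14) = mex{1,0,0,0} = 2
G(15) = mex{2,1,1,1} = 0
G(16) = mex{0,2,2,2} = 1
P-positions are exactly the n with G(n) = 0.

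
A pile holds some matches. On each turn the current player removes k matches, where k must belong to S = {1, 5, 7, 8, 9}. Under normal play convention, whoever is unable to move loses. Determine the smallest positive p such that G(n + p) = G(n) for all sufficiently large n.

16

G(0) = 0
G(1) = mex{0} = 1
G(2) = mex{1} = 0
G(3) = mex{0} = 1
G(4) = mex{1} = 0
G(5) = mex{0,0} = 1
G(6) = mex{1,1} = 0
G(7) = mex{0,0,0} = 1
G(8) = mex{1,1,1,0} = 2
G(9) = mex{2,0,0,1,0} = 3
G(10) = mex{3,1,1,0,1} = 2
G(11) = mex{2,0,0,1,0} = 3
G(12) = mex{3,1,1,0,1} = 2
G(13) = mex{2,2,0,1,0} = 3
G(14) = mex{3,3,1,0,1} = 2
G(15) = mex{2,2,2,1,0} = 3
G(16) = mex{3,3,3,2,1} = 0
G(17) = mex{0,2,2,3,2} = 1
G(18) = mex{1,3,3,2,3} = 0
G(19) = mex{0,2,2,3,2} = 1
G(20) = mex{1,3,3,2,3} = 0
G(21) = mex{0,0,2,3,2} = 1
G(22) = mex{1,1,3,2,3} = 0
G(23) = mex{0,0,0,3,2} = 1
G(24) = mex{1,1,1,0,3} = 2
G(25) = mex{2,0,0,1,0} = 3
G(26) = mex{3,1,1,0,1} = 2
G(27) = mex{2,0,0,1,0} = 3
G(28) = mex{3,1,1,0,1} = 2
G(29) = mex{2,2,0,1,0} = 3
G(30) = mex{3,3,1,0,1} = 2
G(31) = mex{2,2,2,1,0} = 3
G(32) = mex{3,3,3,2,1} = 0
G(33) = mex{0,2,2,3,2} = 1
G(n+16) = G(n) holds for n = 0,…,8 (a full window of length max(S) = 9), so the sequence is purely periodic with period 16.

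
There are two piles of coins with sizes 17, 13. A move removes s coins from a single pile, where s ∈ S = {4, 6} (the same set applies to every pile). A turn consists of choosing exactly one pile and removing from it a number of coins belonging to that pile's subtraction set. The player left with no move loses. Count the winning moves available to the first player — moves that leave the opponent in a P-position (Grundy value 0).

3

All piles use S = {4, 6}:
n :  0  1  2  3  4  5  6  7  8  9 10 11 12 13 14 15 16 17
G :  0  0  0  0  1  1  1  1  2  2  0  0  0  0  1  1  1  1
Pile A: G(17) = 1.
Pile B: G(13) = 0.
Combined Grundy value = 1 ⊕ 0 = 1.
A winning move leaves total XOR = 0, i.e. changes one component's Grundy value g to g ⊕ X where X is the current total.
Pile A: need g' = 1⊕1 = 0. Options: 17−4→G=0, 17−6→G=0. Hits: 2.
Pile B: need g' = 0⊕1 = 1. Options: 13−4→G=2, 13−6→G=1. Hits: 1.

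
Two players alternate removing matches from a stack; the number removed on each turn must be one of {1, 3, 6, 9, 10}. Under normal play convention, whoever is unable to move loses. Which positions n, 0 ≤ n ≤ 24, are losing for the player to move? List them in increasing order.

n :  0  1  2  3  4  5  6  7  8  9 10 11 12 13 14 15 16 17 18 19 20 21 22 23 24
G :  0  1  0  1  0  1  2  3  2  3  2  3  4  5  4  0  1  0  1  0  1  2  3  2  3
P-positions are exactly the n with G(n) = 0.

0, 2, 4, 15, 17, 19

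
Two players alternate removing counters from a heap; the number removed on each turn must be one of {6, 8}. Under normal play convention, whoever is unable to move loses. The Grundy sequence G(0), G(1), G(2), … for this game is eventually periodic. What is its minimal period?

14

n :  0  1  2  3  4  5  6  7  8  9 10 11 12 13 14 15 16 17 18 19 20 21 22 23 24 25 26 27 28 29
G :  0  0  0  0  0  0  1  1  1  1  1  1  2  2  0  0  0  0  0  0  1  1  1  1  1  1  2  2  0  0
G(n+14) = G(n) holds for n = 0,…,7 (a full window of length max(S) = 8), so the sequence is purely periodic with period 14.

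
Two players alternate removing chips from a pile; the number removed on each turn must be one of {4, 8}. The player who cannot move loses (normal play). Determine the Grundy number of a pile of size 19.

n :  0  1  2  3  4  5  6  7  8  9 10 11 12 13 14 15 16 17 18 19
G :  0  0  0  0  1  1  1  1  2  2  2  2  0  0  0  0  1  1  1  1

1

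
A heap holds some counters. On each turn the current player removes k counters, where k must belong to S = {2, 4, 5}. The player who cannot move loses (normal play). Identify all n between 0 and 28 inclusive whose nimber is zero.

n :  0  1  2  3  4  5  6  7  8  9 10 11 12 13 14 15 16 17 18 19 20 21 22 23 24 25 26 27 28
G :  0  0  1  1  2  2  3  0  0  1  1  2  2  3  0  0  1  1  2  2  3  0  0  1  1  2  2  3  0
P-positions are exactly the n with G(n) = 0.

0, 1, 7, 8, 14, 15, 21, 22, 28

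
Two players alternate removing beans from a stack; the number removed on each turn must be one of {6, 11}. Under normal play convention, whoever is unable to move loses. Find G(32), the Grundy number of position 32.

n :  0  1  2  3  4  5  6  7  8  9 10 11 12 13 14 15 16 17 18 19 20 21 22 23 24 25 26 27 28 29 30 31 32
G :  0  0  0  0  0  0  1  1  1  1  1  1  2  2  2  2  2  0  0  0  0  0  0  1  1  1  1  1  1  2  2  2  2

2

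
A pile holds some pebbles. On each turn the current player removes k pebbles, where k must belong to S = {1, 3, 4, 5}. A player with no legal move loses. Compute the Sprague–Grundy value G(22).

2

G(0) = 0
G(1) = mex{0} = 1
G(2) = mex{1} = 0
G(3) = mex{0,0} = 1
G(4) = mex{1,1,0} = 2
G(5) = mex{2,0,1,0} = 3
G(6) = mex{3,1,0,1} = 2
G(7) = mex{2,2,1,0} = 3
G(8) = mex{3,3,2,1} = 0
G(9) = mex{0,2,3,2} = 1
G(10) = mex{1,3,2,3} = 0
G(11) = mex{0,0,3,2} = 1
G(12) = mex{1,1,0,3} = 2
G(13) = mex{2,0,1,0} = 3
G(14) = mex{3,1,0,1} = 2
G(15) = mex{2,2,1,0} = 3
G(16) = mex{3,3,2,1} = 0
G(17) = mex{0,2,3,2} = 1
G(18) = mex{1,3,2,3} = 0
G(19) = mex{0,0,3,2} = 1
G(20) = mex{1,1,0,3} = 2
G(21) = mex{2,0,1,0} = 3
G(22) = mex{3,1,0,1} = 2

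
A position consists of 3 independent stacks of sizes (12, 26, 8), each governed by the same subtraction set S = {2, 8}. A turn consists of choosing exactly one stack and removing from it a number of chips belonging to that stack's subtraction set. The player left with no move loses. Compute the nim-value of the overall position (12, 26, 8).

2

All stacks use S = {2, 8}:
n :  0  1  2  3  4  5  6  7  8  9 10 11 12 13 14 15 16 17 18 19 20 21 22 23 24 25 26
G :  0  0  1  1  0  0  1  1  2  2  0  0  1  1  0  0  1  1  2  2  0  0  1  1  0  0  1
Stack A: G(12) = 1.
Stack B: G(26) = 1.
Stack C: G(8) = 2.
Combined Grundy value = 1 ⊕ 1 ⊕ 2 = 2.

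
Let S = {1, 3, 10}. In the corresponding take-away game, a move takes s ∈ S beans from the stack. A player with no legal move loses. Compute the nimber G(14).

n :  0  1  2  3  4  5  6  7  8  9 10 11 12 13 14
G :  0  1  0  1  0  1  0  1  0  1  2  3  2  0  1

1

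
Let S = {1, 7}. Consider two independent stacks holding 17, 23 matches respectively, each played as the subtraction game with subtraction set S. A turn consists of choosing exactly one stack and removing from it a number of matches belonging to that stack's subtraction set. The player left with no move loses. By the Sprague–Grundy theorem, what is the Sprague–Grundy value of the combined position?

All stacks use S = {1, 7}:
G(0) = 0
G(1) = mex{0} = 1
G(2) = mex{1} = 0
G(3) = mex{0} = 1
G(4) = mex{1} = 0
G(5) = mex{0} = 1
G(6) = mex{1} = 0
G(7) = mex{0,0} = 1
G(8) = mex{1,1} = 0
G(9) = mex{0,0} = 1
G(10) = mex{1,1} = 0
G(11) = mex{0,0} = 1
G(12) = mex{1,1} = 0
G(13) = mex{0,0} = 1
G(14) = mex{1,1} = 0
G(15) = mex{0,0} = 1
G(16) = mex{1,1} = 0
G(17) = mex{0,0} = 1
G(18) = mex{1,1} = 0
G(19) = mex{0,0} = 1
G(20) = mex{1,1} = 0
G(21) = mex{0,0} = 1
G(22) = mex{1,1} = 0
G(23) = mex{0,0} = 1
Stack A: G(17) = 1.
Stack B: G(23) = 1.
Combined Grundy value = 1 ⊕ 1 = 0.

0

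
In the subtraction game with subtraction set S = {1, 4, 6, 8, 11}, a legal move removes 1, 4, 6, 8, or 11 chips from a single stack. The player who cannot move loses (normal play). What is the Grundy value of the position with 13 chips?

1

n :  0  1  2  3  4  5  6  7  8  9 10 11 12 13
G :  0  1  0  1  2  0  1  0  1  2  3  2  0  1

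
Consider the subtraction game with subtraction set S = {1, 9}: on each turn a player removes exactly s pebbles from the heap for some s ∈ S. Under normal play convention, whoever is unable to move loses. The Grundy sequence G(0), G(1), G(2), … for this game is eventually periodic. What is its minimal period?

2

n :  0  1  2  3  4  5  6  7  8  9 10 11 12 13 14
G :  0  1  0  1  0  1  0  1  0  1  0  1  0  1  0
G(n+2) = G(n) holds for n = 0,…,8 (a full window of length max(S) = 9), so the sequence is purely periodic with period 2.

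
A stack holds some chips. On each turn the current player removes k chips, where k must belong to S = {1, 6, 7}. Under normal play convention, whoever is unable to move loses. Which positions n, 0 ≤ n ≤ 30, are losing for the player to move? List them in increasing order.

n :  0  1  2  3  4  5  6  7  8  9 10 11 12 13 14 15 16 17 18 19 20 21 22 23 24 25 26 27 28 29 30
G :  0  1  0  1  0  1  2  3  2  3  2  3  0  1  0  1  0  1  2  3  2  3  2  3  0  1  0  1  0  1  2
P-positions are exactly the n with G(n) = 0.

0, 2, 4, 12, 14, 16, 24, 26, 28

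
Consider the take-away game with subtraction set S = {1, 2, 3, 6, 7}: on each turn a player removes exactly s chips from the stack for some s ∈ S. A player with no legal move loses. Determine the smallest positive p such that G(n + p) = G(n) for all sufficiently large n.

4

G(0) = 0
G(1) = mex{0} = 1
G(2) = mex{1,0} = 2
G(3) = mex{2,1,0} = 3
G(4) = mex{3,2,1} = 0
G(5) = mex{0,3,2} = 1
G(6) = mex{1,0,3,0} = 2
G(7) = mex{2,1,0,1,0} = 3
G(8) = mex{3,2,1,2,1} = 0
G(9) = mex{0,3,2,3,2} = 1
G(10) = mex{1,0,3,0,3} = 2
G(11) = mex{2,1,0,1,0} = 3
G(12) = mex{3,2,1,2,1} = 0
G(13) = mex{0,3,2,3,2} = 1
G(14) = mex{1,0,3,0,3} = 2
G(n+4) = G(n) holds for n = 0,…,6 (a full window of length max(S) = 7), so the sequence is purely periodic with period 4.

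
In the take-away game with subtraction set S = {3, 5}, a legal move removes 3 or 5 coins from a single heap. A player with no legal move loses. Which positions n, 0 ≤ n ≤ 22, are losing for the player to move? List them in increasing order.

G(0) = 0
G(1) = mex{} = 0
G(2) = mex{} = 0
G(3) = mex{0} = 1
G(4) = mex{0} = 1
G(5) = mex{0,0} = 1
G(6) = mex{1,0} = 2
G(7) = mex{1,0} = 2
G(8) = mex{1,1} = 0
G(9) = mex{2,1} = 0
G(10) = mex{2,1} = 0
G(11) = mex{0,2} = 1
G(12) = mex{0,2} = 1
G(13) = mex{0,0} = 1
G(14) = mex{1,0} = 2
G(15) = mex{1,0} = 2
G(16) = mex{1,1} = 0
G(17) = mex{2,1} = 0
G(18) = mex{2,1} = 0
G(19) = mex{0,2} = 1
G(20) = mex{0,2} = 1
G(21) = mex{0,0} = 1
G(22) = mex{1,0} = 2
P-positions are exactly the n with G(n) = 0.

0, 1, 2, 8, 9, 10, 16, 17, 18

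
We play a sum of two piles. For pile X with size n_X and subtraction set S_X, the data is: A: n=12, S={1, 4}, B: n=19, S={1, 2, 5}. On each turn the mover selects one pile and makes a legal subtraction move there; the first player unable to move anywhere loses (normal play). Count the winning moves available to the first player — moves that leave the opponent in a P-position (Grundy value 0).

Pile A, S = {1, 4}:
G(0) = 0
G(1) = mex{0} = 1
G(2) = mex{1} = 0
G(3) = mex{0} = 1
G(4) = mex{1,0} = 2
G(5) = mex{2,1} = 0
G(6) = mex{0,0} = 1
G(7) = mex{1,1} = 0
G(8) = mex{0,2} = 1
G(9) = mex{1,0} = 2
G(10) = mex{2,1} = 0
G(11) = mex{0,0} = 1
G(12) = mex{1,1} = 0
G_A(12) = 0.
Pile B, S = {1, 2, 5}:
G(0) = 0
G(1) = mex{0} = 1
G(2) = mex{1,0} = 2
G(3) = mex{2,1} = 0
G(4) = mex{0,2} = 1
G(5) = mex{1,0,0} = 2
G(6) = mex{2,1,1} = 0
G(7) = mex{0,2,2} = 1
G(8) = mex{1,0,0} = 2
G(9) = mex{2,1,1} = 0
G(10) = mex{0,2,2} = 1
G(11) = mex{1,0,0} = 2
G(12) = mex{2,1,1} = 0
G(13) = mex{0,2,2} = 1
G(14) = mex{1,0,0} = 2
G(15) = mex{2,1,1} = 0
G(16) = mex{0,2,2} = 1
G(17) = mex{1,0,0} = 2
G(18) = mex{2,1,1} = 0
G(19) = mex{0,2,2} = 1
G_B(19) = 1.
Combined Grundy value = 0 ⊕ 1 = 1.
A winning move leaves total XOR = 0, i.e. changes one component's Grundy value g to g ⊕ X where X is the current total.
Pile A: need g' = 0⊕1 = 1. Options: 12−1→G=1, 12−4→G=1. Hits: 2.
Pile B: need g' = 1⊕1 = 0. Options: 19−1→G=0, 19−2→G=2, 19−5→G=2. Hits: 1.

3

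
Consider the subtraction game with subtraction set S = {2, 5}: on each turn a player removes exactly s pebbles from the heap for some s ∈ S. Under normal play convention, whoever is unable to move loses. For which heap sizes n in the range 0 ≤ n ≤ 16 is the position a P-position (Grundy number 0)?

G(0) = 0
G(1) = mex{} = 0
G(2) = mex{0} = 1
G(3) = mex{0} = 1
G(4) = mex{1} = 0
G(5) = mex{1,0} = 2
G(6) = mex{0,0} = 1
G(7) = mex{2,1} = 0
G(8) = mex{1,1} = 0
G(9) = mex{0,0} = 1
G(10) = mex{0,2} = 1
G(11) = mex{1,1} = 0
G(12) = mex{1,0} = 2
G(13) = mex{0,0} = 1
G(14) = mex{2,1} = 0
G(15) = mex{1,1} = 0
G(16) = mex{0,0} = 1
P-positions are exactly the n with G(n) = 0.

0, 1, 4, 7, 8, 11, 14, 15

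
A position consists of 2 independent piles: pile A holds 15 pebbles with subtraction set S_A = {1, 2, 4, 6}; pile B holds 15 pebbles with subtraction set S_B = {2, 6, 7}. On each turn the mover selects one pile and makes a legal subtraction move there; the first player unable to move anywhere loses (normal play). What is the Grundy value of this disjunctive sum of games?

Pile A, S = {1, 2, 4, 6}:
n :  0  1  2  3  4  5  6  7  8  9 10 11 12 13 14 15
G :  0  1  2  0  1  2  3  4  0  1  2  0  1  2  3  4
G_A(15) = 4.
Pile B, S = {2, 6, 7}:
G(0) = 0
G(1) = mex{} = 0
G(2) = mex{0} = 1
G(3) = mex{0} = 1
G(4) = mex{1} = 0
G(5) = mex{1} = 0
G(6) = mex{0,0} = 1
G(7) = mex{0,0,0} = 1
G(8) = mex{1,1,0} = 2
G(9) = mex{1,1,1} = 0
G(10) = mex{2,0,1} = 3
G(11) = mex{0,0,0} = 1
G(12) = mex{3,1,0} = 2
G(13) = mex{1,1,1} = 0
G(14) = mex{2,2,1} = 0
G(15) = mex{0,0,2} = 1
G_B(15) = 1.
Combined Grundy value = 4 ⊕ 1 = 5.

5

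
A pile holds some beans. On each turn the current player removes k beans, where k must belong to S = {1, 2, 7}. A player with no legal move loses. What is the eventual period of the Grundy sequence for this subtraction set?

3

G(0) = 0
G(1) = mex{0} = 1
G(2) = mex{1,0} = 2
G(3) = mex{2,1} = 0
G(4) = mex{0,2} = 1
G(5) = mex{1,0} = 2
G(6) = mex{2,1} = 0
G(7) = mex{0,2,0} = 1
G(8) = mex{1,0,1} = 2
G(9) = mex{2,1,2} = 0
G(10) = mex{0,2,0} = 1
G(11) = mex{1,0,1} = 2
G(12) = mex{2,1,2} = 0
G(13) = mex{0,2,0} = 1
G(14) = mex{1,0,1} = 2
G(n+3) = G(n) holds for n = 0,…,6 (a full window of length max(S) = 7), so the sequence is purely periodic with period 3.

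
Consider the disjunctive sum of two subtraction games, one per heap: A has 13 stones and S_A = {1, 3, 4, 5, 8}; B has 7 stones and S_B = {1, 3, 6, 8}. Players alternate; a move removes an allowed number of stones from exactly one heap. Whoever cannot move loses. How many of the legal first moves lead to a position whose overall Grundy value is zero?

2

Heap A, S = {1, 3, 4, 5, 8}:
n :  0  1  2  3  4  5  6  7  8  9 10 11 12 13
G :  0  1  0  1  2  3  2  3  4  0  1  0  1  2
G_A(13) = 2.
Heap B, S = {1, 3, 6, 8}:
n : 0 1 2 3 4 5 6 7
G : 0 1 0 1 0 1 2 3
G_B(7) = 3.
Combined Grundy value = 2 ⊕ 3 = 1.
A winning move leaves total XOR = 0, i.e. changes one component's Grundy value g to g ⊕ X where X is the current total.
Heap A: need g' = 2⊕1 = 3. Options: 13−1→G=1, 13−3→G=1, 13−4→G=0, 13−5→G=4, 13−8→G=3. Hits: 1.
Heap B: need g' = 3⊕1 = 2. Options: 7−1→G=2, 7−3→G=0, 7−6→G=1. Hits: 1.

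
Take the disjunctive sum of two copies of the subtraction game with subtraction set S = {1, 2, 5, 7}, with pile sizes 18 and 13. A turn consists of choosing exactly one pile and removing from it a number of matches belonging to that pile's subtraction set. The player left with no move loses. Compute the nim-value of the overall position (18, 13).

All piles use S = {1, 2, 5, 7}:
G(0) = 0
G(1) = mex{0} = 1
G(2) = mex{1,0} = 2
G(3) = mex{2,1} = 0
G(4) = mex{0,2} = 1
G(5) = mex{1,0,0} = 2
G(6) = mex{2,1,1} = 0
G(7) = mex{0,2,2,0} = 1
G(8) = mex{1,0,0,1} = 2
G(9) = mex{2,1,1,2} = 0
G(10) = mex{0,2,2,0} = 1
G(11) = mex{1,0,0,1} = 2
G(12) = mex{2,1,1,2} = 0
G(13) = mex{0,2,2,0} = 1
G(14) = mex{1,0,0,1} = 2
G(15) = mex{2,1,1,2} = 0
G(16) = mex{0,2,2,0} = 1
G(17) = mex{1,0,0,1} = 2
G(18) = mex{2,1,1,2} = 0
Pile A: G(18) = 0.
Pile B: G(13) = 1.
Combined Grundy value = 0 ⊕ 1 = 1.

1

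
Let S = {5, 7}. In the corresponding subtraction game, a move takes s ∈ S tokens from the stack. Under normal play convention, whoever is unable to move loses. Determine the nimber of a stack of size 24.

n :  0  1  2  3  4  5  6  7  8  9 10 11 12 13 14 15 16 17 18 19 20 21 22 23 24
G :  0  0  0  0  0  1  1  1  1  1  2  2  0  0  0  0  0  1  1  1  1  1  2  2  0

0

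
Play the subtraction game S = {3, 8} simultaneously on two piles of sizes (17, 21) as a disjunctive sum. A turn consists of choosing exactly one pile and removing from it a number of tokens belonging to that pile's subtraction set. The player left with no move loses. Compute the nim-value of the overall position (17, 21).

1

All piles use S = {3, 8}:
G(0) = 0
G(1) = mex{} = 0
G(2) = mex{} = 0
G(3) = mex{0} = 1
G(4) = mex{0} = 1
G(5) = mex{0} = 1
G(6) = mex{1} = 0
G(7) = mex{1} = 0
G(8) = mex{1,0} = 2
G(9) = mex{0,0} = 1
G(10) = mex{0,0} = 1
G(11) = mex{2,1} = 0
G(12) = mex{1,1} = 0
G(13) = mex{1,1} = 0
G(14) = mex{0,0} = 1
G(15) = mex{0,0} = 1
G(16) = mex{0,2} = 1
G(17) = mex{1,1} = 0
G(18) = mex{1,1} = 0
G(19) = mex{1,0} = 2
G(20) = mex{0,0} = 1
G(21) = mex{0,0} = 1
Pile A: G(17) = 0.
Pile B: G(21) = 1.
Combined Grundy value = 0 ⊕ 1 = 1.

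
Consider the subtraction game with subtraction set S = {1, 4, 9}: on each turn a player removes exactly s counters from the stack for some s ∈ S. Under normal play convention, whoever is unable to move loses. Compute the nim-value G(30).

0

n :  0  1  2  3  4  5  6  7  8  9 10 11 12 13 14 15 16 17 18 19 20 21 22 23 24 25 26 27 28 29 30
G :  0  1  0  1  2  0  1  0  1  2  0  1  0  1  2  0  1  0  1  2  0  1  0  1  2  0  1  0  1  2  0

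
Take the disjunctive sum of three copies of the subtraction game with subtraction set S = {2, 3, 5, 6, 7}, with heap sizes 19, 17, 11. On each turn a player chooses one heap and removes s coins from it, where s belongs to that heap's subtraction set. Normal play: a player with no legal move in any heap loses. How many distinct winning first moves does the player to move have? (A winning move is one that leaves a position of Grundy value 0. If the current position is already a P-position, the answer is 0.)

All heaps use S = {2, 3, 5, 6, 7}:
G(0) = 0
G(1) = mex{} = 0
G(2) = mex{0} = 1
G(3) = mex{0,0} = 1
G(4) = mex{1,0} = 2
G(5) = mex{1,1,0} = 2
G(6) = mex{2,1,0,0} = 3
G(7) = mex{2,2,1,0,0} = 3
G(8) = mex{3,2,1,1,0} = 4
G(9) = mex{3,3,2,1,1} = 0
G(10) = mex{4,3,2,2,1} = 0
G(11) = mex{0,4,3,2,2} = 1
G(12) = mex{0,0,3,3,2} = 1
G(13) = mex{1,0,4,3,3} = 2
G(14) = mex{1,1,0,4,3} = 2
G(15) = mex{2,1,0,0,4} = 3
G(16) = mex{2,2,1,0,0} = 3
G(17) = mex{3,2,1,1,0} = 4
G(18) = mex{3,3,2,1,1} = 0
G(19) = mex{4,3,2,2,1} = 0
Heap A: G(19) = 0.
Heap B: G(17) = 4.
Heap C: G(11) = 1.
Combined Grundy value = 0 ⊕ 4 ⊕ 1 = 5.
A winning move leaves total XOR = 0, i.e. changes one component's Grundy value g to g ⊕ X where X is the current total.
Heap A: need g' = 0⊕5 = 5. Options: 19−2→G=4, 19−3→G=3, 19−5→G=2, 19−6→G=2, 19−7→G=1. Hits: 0.
Heap B: need g' = 4⊕5 = 1. Options: 17−2→G=3, 17−3→G=2, 17−5→G=1, 17−6→G=1, 17−7→G=0. Hits: 2.
Heap C: need g' = 1⊕5 = 4. Options: 11−2→G=0, 11−3→G=4, 11−5→G=3, 11−6→G=2, 11−7→G=2. Hits: 1.

3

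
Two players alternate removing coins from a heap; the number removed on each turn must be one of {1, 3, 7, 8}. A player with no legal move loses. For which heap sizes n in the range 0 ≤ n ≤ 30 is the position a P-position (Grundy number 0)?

G(0) = 0
G(1) = mex{0} = 1
G(2) = mex{1} = 0
G(3) = mex{0,0} = 1
G(4) = mex{1,1} = 0
G(5) = mex{0,0} = 1
G(6) = mex{1,1} = 0
G(7) = mex{0,0,0} = 1
G(8) = mex{1,1,1,0} = 2
G(9) = mex{2,0,0,1} = 3
G(10) = mex{3,1,1,0} = 2
G(11) = mex{2,2,0,1} = 3
G(12) = mex{3,3,1,0} = 2
G(13) = mex{2,2,0,1} = 3
G(14) = mex{3,3,1,0} = 2
G(15) = mex{2,2,2,1} = 0
G(16) = mex{0,3,3,2} = 1
G(17) = mex{1,2,2,3} = 0
G(18) = mex{0,0,3,2} = 1
G(19) = mex{1,1,2,3} = 0
G(20) = mex{0,0,3,2} = 1
G(21) = mex{1,1,2,3} = 0
G(22) = mex{0,0,0,2} = 1
G(23) = mex{1,1,1,0} = 2
G(24) = mex{2,0,0,1} = 3
G(25) = mex{3,1,1,0} = 2
G(26) = mex{2,2,0,1} = 3
G(27) = mex{3,3,1,0} = 2
G(28) = mex{2,2,0,1} = 3
G(29) = mex{3,3,1,0} = 2
G(30) = mex{2,2,2,1} = 0
P-positions are exactly the n with G(n) = 0.

0, 2, 4, 6, 15, 17, 19, 21, 30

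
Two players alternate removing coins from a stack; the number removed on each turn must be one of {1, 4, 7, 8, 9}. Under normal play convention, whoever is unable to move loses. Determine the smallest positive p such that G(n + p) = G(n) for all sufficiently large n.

n :  0  1  2  3  4  5  6  7  8  9 10 11 12 13 14 15 16 17 18 19 20 21 22 23 24 25 26 27 28 29 30 31
G :  0  1  0  1  2  0  1  2  3  2  3  4  5  3  4  0  1  0  1  2  0  1  2  3  2  3  4  5  3  4  0  1
G(n+15) = G(n) holds for n = 0,…,8 (a full window of length max(S) = 9), so the sequence is purely periodic with period 15.

15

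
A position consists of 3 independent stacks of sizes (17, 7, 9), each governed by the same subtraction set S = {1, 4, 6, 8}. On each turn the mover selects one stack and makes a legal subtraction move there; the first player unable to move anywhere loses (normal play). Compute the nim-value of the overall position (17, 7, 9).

All stacks use S = {1, 4, 6, 8}:
n :  0  1  2  3  4  5  6  7  8  9 10 11 12 13 14 15 16 17
G :  0  1  0  1  2  0  1  0  1  2  3  2  0  1  0  1  2  0
Stack A: G(17) = 0.
Stack B: G(7) = 0.
Stack C: G(9) = 2.
Combined Grundy value = 0 ⊕ 0 ⊕ 2 = 2.

2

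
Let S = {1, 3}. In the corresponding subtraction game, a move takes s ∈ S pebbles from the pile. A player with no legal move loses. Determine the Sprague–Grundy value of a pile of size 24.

G(0) = 0
G(1) = mex{0} = 1
G(2) = mex{1} = 0
G(3) = mex{0,0} = 1
G(4) = mex{1,1} = 0
G(5) = mex{0,0} = 1
G(6) = mex{1,1} = 0
G(7) = mex{0,0} = 1
G(8) = mex{1,1} = 0
G(9) = mex{0,0} = 1
G(10) = mex{1,1} = 0
G(11) = mex{0,0} = 1
G(12) = mex{1,1} = 0
G(13) = mex{0,0} = 1
G(14) = mex{1,1} = 0
G(15) = mex{0,0} = 1
G(16) = mex{1,1} = 0
G(17) = mex{0,0} = 1
G(18) = mex{1,1} = 0
G(19) = mex{0,0} = 1
G(20) = mex{1,1} = 0
G(21) = mex{0,0} = 1
G(22) = mex{1,1} = 0
G(23) = mex{0,0} = 1
G(24) = mex{1,1} = 0

0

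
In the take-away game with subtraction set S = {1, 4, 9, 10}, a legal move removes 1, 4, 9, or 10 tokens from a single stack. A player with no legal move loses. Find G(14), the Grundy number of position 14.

n :  0  1  2  3  4  5  6  7  8  9 10 11 12 13 14
G :  0  1  0  1  2  0  1  0  1  2  3  2  3  0  1

1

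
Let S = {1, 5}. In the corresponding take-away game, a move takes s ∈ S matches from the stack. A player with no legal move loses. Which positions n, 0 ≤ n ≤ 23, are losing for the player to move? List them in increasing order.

G(0) = 0
G(1) = mex{0} = 1
G(2) = mex{1} = 0
G(3) = mex{0} = 1
G(4) = mex{1} = 0
G(5) = mex{0,0} = 1
G(6) = mex{1,1} = 0
G(7) = mex{0,0} = 1
G(8) = mex{1,1} = 0
G(9) = mex{0,0} = 1
G(10) = mex{1,1} = 0
G(11) = mex{0,0} = 1
G(12) = mex{1,1} = 0
G(13) = mex{0,0} = 1
G(14) = mex{1,1} = 0
G(15) = mex{0,0} = 1
G(16) = mex{1,1} = 0
G(17) = mex{0,0} = 1
G(18) = mex{1,1} = 0
G(19) = mex{0,0} = 1
G(20) = mex{1,1} = 0
G(21) = mex{0,0} = 1
G(22) = mex{1,1} = 0
G(23) = mex{0,0} = 1
P-positions are exactly the n with G(n) = 0.

0, 2, 4, 6, 8, 10, 12, 14, 16, 18, 20, 22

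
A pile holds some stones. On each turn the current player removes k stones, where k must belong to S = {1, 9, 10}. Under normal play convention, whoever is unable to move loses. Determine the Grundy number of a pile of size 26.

1

n :  0  1  2  3  4  5  6  7  8  9 10 11 12 13 14 15 16 17 18 19 20 21 22 23 24 25 26
G :  0  1  0  1  0  1  0  1  0  1  2  3  2  3  2  3  2  3  2  0  1  0  1  0  1  0  1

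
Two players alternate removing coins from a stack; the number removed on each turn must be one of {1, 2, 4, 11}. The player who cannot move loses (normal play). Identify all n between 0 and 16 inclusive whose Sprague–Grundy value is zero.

n :  0  1  2  3  4  5  6  7  8  9 10 11 12 13 14 15 16
G :  0  1  2  0  1  2  0  1  2  0  1  2  0  1  2  0  1
P-positions are exactly the n with G(n) = 0.

0, 3, 6, 9, 12, 15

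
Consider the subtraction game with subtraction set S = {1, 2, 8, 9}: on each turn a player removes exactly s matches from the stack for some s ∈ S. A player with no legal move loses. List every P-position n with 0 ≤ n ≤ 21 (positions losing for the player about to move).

0, 3, 6, 10, 13, 16, 20

G(0) = 0
G(1) = mex{0} = 1
G(2) = mex{1,0} = 2
G(3) = mex{2,1} = 0
G(4) = mex{0,2} = 1
G(5) = mex{1,0} = 2
G(6) = mex{2,1} = 0
G(7) = mex{0,2} = 1
G(8) = mex{1,0,0} = 2
G(9) = mex{2,1,1,0} = 3
G(10) = mex{3,2,2,1} = 0
G(11) = mex{0,3,0,2} = 1
G(12) = mex{1,0,1,0} = 2
G(13) = mex{2,1,2,1} = 0
G(14) = mex{0,2,0,2} = 1
G(15) = mex{1,0,1,0} = 2
G(16) = mex{2,1,2,1} = 0
G(17) = mex{0,2,3,2} = 1
G(18) = mex{1,0,0,3} = 2
G(19) = mex{2,1,1,0} = 3
G(20) = mex{3,2,2,1} = 0
G(21) = mex{0,3,0,2} = 1
P-positions are exactly the n with G(n) = 0.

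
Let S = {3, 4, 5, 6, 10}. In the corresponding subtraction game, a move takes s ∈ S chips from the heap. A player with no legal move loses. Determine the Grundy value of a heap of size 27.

3

G(0) = 0
G(1) = mex{} = 0
G(2) = mex{} = 0
G(3) = mex{0} = 1
G(4) = mex{0,0} = 1
G(5) = mex{0,0,0} = 1
G(6) = mex{1,0,0,0} = 2
G(7) = mex{1,1,0,0} = 2
G(8) = mex{1,1,1,0} = 2
G(9) = mex{2,1,1,1} = 0
G(10) = mex{2,2,1,1,0} = 3
G(11) = mex{2,2,2,1,0} = 3
G(12) = mex{0,2,2,2,0} = 1
G(13) = mex{3,0,2,2,1} = 4
G(14) = mex{3,3,0,2,1} = 4
G(15) = mex{1,3,3,0,1} = 2
G(16) = mex{4,1,3,3,2} = 0
G(17) = mex{4,4,1,3,2} = 0
G(18) = mex{2,4,4,1,2} = 0
G(19) = mex{0,2,4,4,0} = 1
G(20) = mex{0,0,2,4,3} = 1
G(21) = mex{0,0,0,2,3} = 1
G(22) = mex{1,0,0,0,1} = 2
G(23) = mex{1,1,0,0,4} = 2
G(24) = mex{1,1,1,0,4} = 2
G(25) = mex{2,1,1,1,2} = 0
G(26) = mex{2,2,1,1,0} = 3
G(27) = mex{2,2,2,1,0} = 3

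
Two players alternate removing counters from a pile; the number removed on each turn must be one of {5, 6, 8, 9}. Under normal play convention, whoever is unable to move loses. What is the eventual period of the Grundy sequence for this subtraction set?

14

n :  0  1  2  3  4  5  6  7  8  9 10 11 12 13 14 15 16 17 18 19 20 21 22 23 24 25 26 27 28 29
G :  0  0  0  0  0  1  1  1  1  1  2  2  2  2  0  0  0  0  0  1  1  1  1  1  2  2  2  2  0  0
G(n+14) = G(n) holds for n = 0,…,8 (a full window of length max(S) = 9), so the sequence is purely periodic with period 14.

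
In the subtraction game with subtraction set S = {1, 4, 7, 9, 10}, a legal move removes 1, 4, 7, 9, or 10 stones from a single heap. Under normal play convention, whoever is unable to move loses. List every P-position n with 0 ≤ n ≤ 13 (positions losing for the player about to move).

n :  0  1  2  3  4  5  6  7  8  9 10 11 12 13
G :  0  1  0  1  2  0  1  2  0  1  2  3  2  0
P-positions are exactly the n with G(n) = 0.

0, 2, 5, 8, 13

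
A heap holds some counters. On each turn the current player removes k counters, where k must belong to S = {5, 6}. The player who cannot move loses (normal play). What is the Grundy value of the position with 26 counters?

G(0) = 0
G(1) = mex{} = 0
G(2) = mex{} = 0
G(3) = mex{} = 0
G(4) = mex{} = 0
G(5) = mex{0} = 1
G(6) = mex{0,0} = 1
G(7) = mex{0,0} = 1
G(8) = mex{0,0} = 1
G(9) = mex{0,0} = 1
G(10) = mex{1,0} = 2
G(11) = mex{1,1} = 0
G(12) = mex{1,1} = 0
G(13) = mex{1,1} = 0
G(14) = mex{1,1} = 0
G(15) = mex{2,1} = 0
G(16) = mex{0,2} = 1
G(17) = mex{0,0} = 1
G(18) = mex{0,0} = 1
G(19) = mex{0,0} = 1
G(20) = mex{0,0} = 1
G(21) = mex{1,0} = 2
G(22) = mex{1,1} = 0
G(23) = mex{1,1} = 0
G(24) = mex{1,1} = 0
G(25) = mex{1,1} = 0
G(26) = mex{2,1} = 0

0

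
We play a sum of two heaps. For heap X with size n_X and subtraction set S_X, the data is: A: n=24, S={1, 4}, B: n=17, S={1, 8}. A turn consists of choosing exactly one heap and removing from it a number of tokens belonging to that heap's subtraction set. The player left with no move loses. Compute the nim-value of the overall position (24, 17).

0

Heap A, S = {1, 4}:
n :  0  1  2  3  4  5  6  7  8  9 10 11 12 13 14 15 16 17 18 19 20 21 22 23 24
G :  0  1  0  1  2  0  1  0  1  2  0  1  0  1  2  0  1  0  1  2  0  1  0  1  2
G_A(24) = 2.
Heap B, S = {1, 8}:
n :  0  1  2  3  4  5  6  7  8  9 10 11 12 13 14 15 16 17
G :  0  1  0  1  0  1  0  1  2  0  1  0  1  0  1  0  1  2
G_B(17) = 2.
Combined Grundy value = 2 ⊕ 2 = 0.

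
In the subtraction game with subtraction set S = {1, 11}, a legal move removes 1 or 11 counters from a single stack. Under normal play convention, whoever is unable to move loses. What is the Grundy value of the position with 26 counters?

0

n :  0  1  2  3  4  5  6  7  8  9 10 11 12 13 14 15 16 17 18 19 20 21 22 23 24 25 26
G :  0  1  0  1  0  1  0  1  0  1  0  1  0  1  0  1  0  1  0  1  0  1  0  1  0  1  0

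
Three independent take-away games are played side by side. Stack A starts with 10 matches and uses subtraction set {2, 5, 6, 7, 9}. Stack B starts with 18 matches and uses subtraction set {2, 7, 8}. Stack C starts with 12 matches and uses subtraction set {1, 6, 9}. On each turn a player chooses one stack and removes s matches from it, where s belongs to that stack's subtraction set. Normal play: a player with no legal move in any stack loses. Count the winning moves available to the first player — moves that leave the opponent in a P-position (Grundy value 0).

4

Stack A, S = {2, 5, 6, 7, 9}:
G(0) = 0
G(1) = mex{} = 0
G(2) = mex{0} = 1
G(3) = mex{0} = 1
G(4) = mex{1} = 0
G(5) = mex{1,0} = 2
G(6) = mex{0,0,0} = 1
G(7) = mex{2,1,0,0} = 3
G(8) = mex{1,1,1,0} = 2
G(9) = mex{3,0,1,1,0} = 2
G(10) = mex{2,2,0,1,0} = 3
G_A(10) = 3.
Stack B, S = {2, 7, 8}:
G(0) = 0
G(1) = mex{} = 0
G(2) = mex{0} = 1
G(3) = mex{0} = 1
G(4) = mex{1} = 0
G(5) = mex{1} = 0
G(6) = mex{0} = 1
G(7) = mex{0,0} = 1
G(8) = mex{1,0,0} = 2
G(9) = mex{1,1,0} = 2
G(10) = mex{2,1,1} = 0
G(11) = mex{2,0,1} = 3
G(12) = mex{0,0,0} = 1
G(13) = mex{3,1,0} = 2
G(14) = mex{1,1,1} = 0
G(15) = mex{2,2,1} = 0
G(16) = mex{0,2,2} = 1
G(17) = mex{0,0,2} = 1
G(18) = mex{1,3,0} = 2
G_B(18) = 2.
Stack C, S = {1, 6, 9}:
n :  0  1  2  3  4  5  6  7  8  9 10 11 12
G :  0  1  0  1  0  1  2  0  1  2  3  2  0
G_C(12) = 0.
Combined Grundy value = 3 ⊕ 2 ⊕ 0 = 1.
A winning move leaves total XOR = 0, i.e. changes one component's Grundy value g to g ⊕ X where X is the current total.
Stack A: need g' = 3⊕1 = 2. Options: 10−2→G=2, 10−5→G=2, 10−6→G=0, 10−7→G=1, 10−9→G=0. Hits: 2.
Stack B: need g' = 2⊕1 = 3. Options: 18−2→G=1, 18−7→G=3, 18−8→G=0. Hits: 1.
Stack C: need g' = 0⊕1 = 1. Options: 12−1→G=2, 12−6→G=2, 12−9→G=1. Hits: 1.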